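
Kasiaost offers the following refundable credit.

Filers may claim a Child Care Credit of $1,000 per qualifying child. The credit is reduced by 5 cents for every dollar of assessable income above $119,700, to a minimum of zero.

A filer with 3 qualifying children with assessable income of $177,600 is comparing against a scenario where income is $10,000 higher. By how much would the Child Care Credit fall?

At $177,600 — base = 3 × $1,000 = $3,000. 5% of the $57,900 excess over $119,700 is $2,895; credit = $3,000 − $2,895 = $105.
At $187,600 — base = 3 × $1,000 = $3,000. 5% of the $67,900 excess over $119,700 is $3,395 ≥ base, so the credit is $0.
Lost: $105 − $0 = $105.

$105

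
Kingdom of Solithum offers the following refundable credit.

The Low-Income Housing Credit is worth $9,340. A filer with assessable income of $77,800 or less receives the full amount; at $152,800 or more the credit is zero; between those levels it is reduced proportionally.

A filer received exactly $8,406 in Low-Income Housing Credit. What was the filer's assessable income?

$85,300

$8,406 is 8,406/9,340 of the full $9,340, so 934/9,340 of the $75,000 range has been used: income = $77,800 + $75,000 × 934/9,340 = $85,300.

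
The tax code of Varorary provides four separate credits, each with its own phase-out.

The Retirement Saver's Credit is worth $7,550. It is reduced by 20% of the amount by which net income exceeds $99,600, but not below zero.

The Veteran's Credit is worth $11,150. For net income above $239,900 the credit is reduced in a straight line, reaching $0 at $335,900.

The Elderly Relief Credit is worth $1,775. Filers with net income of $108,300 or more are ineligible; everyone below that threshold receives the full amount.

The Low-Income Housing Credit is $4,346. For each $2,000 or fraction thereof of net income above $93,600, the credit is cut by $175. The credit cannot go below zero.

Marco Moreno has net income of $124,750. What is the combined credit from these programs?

Retirement Saver's Credit: 20% of the $25,150 excess over $99,600 is $5,030; credit = $7,550 − $5,030 = $2,520.
Veteran's Credit: $124,750 is at or below the $239,900 threshold, so the full $11,150 applies.
Elderly Relief Credit: $124,750 meets or exceeds the $108,300 cutoff, so the credit is $0.
Low-Income Housing Credit: income exceeds $93,600 by $31,150, which is 16 full-or-partial $2,000 increments; reduction = 16 × $175 = $2,800, leaving $1,546.
Total: $2,520 + $11,150 + $0 + $1,546 = $15,216.

$15,216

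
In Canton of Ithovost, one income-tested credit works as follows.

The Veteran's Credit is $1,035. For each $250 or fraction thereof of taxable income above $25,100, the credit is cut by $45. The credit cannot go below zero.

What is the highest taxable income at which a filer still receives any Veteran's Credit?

$30,600

After 22 increments the reduction is 22 × $45 = $990, leaving $45; one more increment wipes it out. Increment 22 ends at excess 22 × $250 = $5,500, so the highest qualifying income is $25,100 + $5,500 = $30,600.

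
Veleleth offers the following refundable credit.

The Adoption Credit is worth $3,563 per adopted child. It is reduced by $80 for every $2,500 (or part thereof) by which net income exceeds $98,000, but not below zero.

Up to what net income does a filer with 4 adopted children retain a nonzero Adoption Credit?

Full credit = 4 × $3,563 = $14,252.
After 178 increments the reduction is 178 × $80 = $14,240, leaving $12; one more increment wipes it out. Increment 178 ends at excess 178 × $2,500 = $445,000, so the highest qualifying income is $98,000 + $445,000 = $543,000.

$543,000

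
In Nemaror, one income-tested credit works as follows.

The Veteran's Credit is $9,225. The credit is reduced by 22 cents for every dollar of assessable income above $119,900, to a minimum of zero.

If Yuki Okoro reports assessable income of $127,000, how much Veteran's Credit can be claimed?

$7,663

Veteran's Credit: 22% of the $7,100 excess over $119,900 is $1,562; credit = $9,225 − $1,562 = $7,663.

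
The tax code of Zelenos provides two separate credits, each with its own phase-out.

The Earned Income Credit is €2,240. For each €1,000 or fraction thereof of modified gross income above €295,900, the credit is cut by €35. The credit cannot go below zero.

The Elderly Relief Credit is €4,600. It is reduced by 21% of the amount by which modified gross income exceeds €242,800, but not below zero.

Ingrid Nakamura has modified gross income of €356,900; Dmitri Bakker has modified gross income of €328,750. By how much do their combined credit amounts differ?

€980

Ingrid (€356,900): Earned Income Credit: income exceeds €295,900 by €61,000, which is 61 full-or-partial €1,000 increments; reduction = 61 × €35 = €2,135, leaving €105. Elderly Relief Credit: 21% of the €114,100 excess over €242,800 is €23,961 ≥ base, so the credit is €0. total €105 + €0 = €105
Dmitri (€328,750): Earned Income Credit: income exceeds €295,900 by €32,850, which is 33 full-or-partial €1,000 increments; reduction = 33 × €35 = €1,155, leaving €1,085. Elderly Relief Credit: 21% of the €85,950 excess over €242,800 is €18,049.50 ≥ base, so the credit is €0. total €1,085 + €0 = €1,085
Difference: |€105 − €1,085| = €980.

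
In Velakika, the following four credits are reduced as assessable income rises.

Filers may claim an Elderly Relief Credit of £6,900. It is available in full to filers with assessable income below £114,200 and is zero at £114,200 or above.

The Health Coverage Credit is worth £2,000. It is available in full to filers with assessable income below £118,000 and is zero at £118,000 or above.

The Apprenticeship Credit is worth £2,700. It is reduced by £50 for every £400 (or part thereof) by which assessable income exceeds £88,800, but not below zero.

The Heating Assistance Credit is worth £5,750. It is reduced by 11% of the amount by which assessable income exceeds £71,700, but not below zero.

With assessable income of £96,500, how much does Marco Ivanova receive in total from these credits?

£13,622

Elderly Relief Credit: £96,500 is below the £114,200 cutoff, so the full £6,900 applies.
Health Coverage Credit: £96,500 is below the £118,000 cutoff, so the full £2,000 applies.
Apprenticeship Credit: income exceeds £88,800 by £7,700, which is 20 full-or-partial £400 increments; reduction = 20 × £50 = £1,000, leaving £1,700.
Heating Assistance Credit: 11% of the £24,800 excess over £71,700 is £2,728; credit = £5,750 − £2,728 = £3,022.
Total: £6,900 + £2,000 + £1,700 + £3,022 = £13,622.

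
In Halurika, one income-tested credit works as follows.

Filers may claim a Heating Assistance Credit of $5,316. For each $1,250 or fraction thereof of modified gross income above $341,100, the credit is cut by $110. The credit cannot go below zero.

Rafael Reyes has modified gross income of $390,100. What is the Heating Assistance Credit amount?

Heating Assistance Credit: income exceeds $341,100 by $49,000, which is 40 full-or-partial $1,250 increments; reduction = 40 × $110 = $4,400, leaving $916.

$916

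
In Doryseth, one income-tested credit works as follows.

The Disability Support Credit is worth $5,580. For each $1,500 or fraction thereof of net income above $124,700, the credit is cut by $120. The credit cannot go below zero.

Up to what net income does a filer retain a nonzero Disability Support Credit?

$193,700

After 46 increments the reduction is 46 × $120 = $5,520, leaving $60; one more increment wipes it out. Increment 46 ends at excess 46 × $1,500 = $69,000, so the highest qualifying income is $124,700 + $69,000 = $193,700.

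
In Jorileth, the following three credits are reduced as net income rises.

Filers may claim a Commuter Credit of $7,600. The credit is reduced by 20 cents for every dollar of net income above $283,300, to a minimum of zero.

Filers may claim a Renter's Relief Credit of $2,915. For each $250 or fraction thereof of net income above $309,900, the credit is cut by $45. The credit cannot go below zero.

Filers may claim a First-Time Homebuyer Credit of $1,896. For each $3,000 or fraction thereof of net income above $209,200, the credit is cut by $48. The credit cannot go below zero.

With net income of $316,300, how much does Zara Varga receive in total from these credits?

Commuter Credit: 20% of the $33,000 excess over $283,300 is $6,600; credit = $7,600 − $6,600 = $1,000.
Renter's Relief Credit: income exceeds $309,900 by $6,400, which is 26 full-or-partial $250 increments; reduction = 26 × $45 = $1,170, leaving $1,745.
First-Time Homebuyer Credit: income exceeds $209,200 by $107,100, which is 36 full-or-partial $3,000 increments; reduction = 36 × $48 = $1,728, leaving $168.
Total: $1,000 + $1,745 + $168 = $2,913.

$2,913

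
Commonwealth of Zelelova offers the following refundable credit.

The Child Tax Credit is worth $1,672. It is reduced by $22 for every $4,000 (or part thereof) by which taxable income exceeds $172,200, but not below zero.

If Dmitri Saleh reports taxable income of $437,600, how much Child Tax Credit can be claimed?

Child Tax Credit: income exceeds $172,200 by $265,400, which is 67 full-or-partial $4,000 increments; reduction = 67 × $22 = $1,474, leaving $198.

$198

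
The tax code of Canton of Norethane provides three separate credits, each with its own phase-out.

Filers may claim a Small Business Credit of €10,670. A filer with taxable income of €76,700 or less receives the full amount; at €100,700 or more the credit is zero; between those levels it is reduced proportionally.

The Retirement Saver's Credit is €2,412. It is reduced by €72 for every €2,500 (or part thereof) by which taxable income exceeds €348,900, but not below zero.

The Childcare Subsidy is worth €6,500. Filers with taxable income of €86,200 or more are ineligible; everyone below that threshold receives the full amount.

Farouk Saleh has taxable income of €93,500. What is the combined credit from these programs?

€5,613

Small Business Credit: €93,500 is €16,800 into a €24,000 phase-out range, leaving 7,200/24,000 of the credit: €10,670 × 7,200/24,000 = €3,201.
Retirement Saver's Credit: €93,500 is at or below the €348,900 threshold, so the full €2,412 applies.
Childcare Subsidy: €93,500 meets or exceeds the €86,200 cutoff, so the credit is €0.
Total: €3,201 + €2,412 + €0 = €5,613.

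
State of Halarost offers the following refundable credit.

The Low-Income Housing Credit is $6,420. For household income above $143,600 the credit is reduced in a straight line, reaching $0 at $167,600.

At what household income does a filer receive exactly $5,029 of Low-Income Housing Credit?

$148,800

$5,029 is 5,029/6,420 of the full $6,420, so 1,391/6,420 of the $24,000 range has been used: income = $143,600 + $24,000 × 1,391/6,420 = $148,800.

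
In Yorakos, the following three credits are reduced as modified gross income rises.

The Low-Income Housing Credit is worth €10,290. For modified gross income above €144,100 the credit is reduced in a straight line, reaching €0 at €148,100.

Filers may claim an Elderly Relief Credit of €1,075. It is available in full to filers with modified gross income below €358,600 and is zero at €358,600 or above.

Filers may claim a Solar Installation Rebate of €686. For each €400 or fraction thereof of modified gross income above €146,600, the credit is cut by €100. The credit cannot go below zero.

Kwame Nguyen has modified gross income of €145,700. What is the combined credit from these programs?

€7,935

Low-Income Housing Credit: €145,700 is €1,600 into a €4,000 phase-out range, leaving 2,400/4,000 of the credit: €10,290 × 2,400/4,000 = €6,174.
Elderly Relief Credit: €145,700 is below the €358,600 cutoff, so the full €1,075 applies.
Solar Installation Rebate: €145,700 is at or below the €146,600 threshold, so the full €686 applies.
Total: €6,174 + €1,075 + €686 = €7,935.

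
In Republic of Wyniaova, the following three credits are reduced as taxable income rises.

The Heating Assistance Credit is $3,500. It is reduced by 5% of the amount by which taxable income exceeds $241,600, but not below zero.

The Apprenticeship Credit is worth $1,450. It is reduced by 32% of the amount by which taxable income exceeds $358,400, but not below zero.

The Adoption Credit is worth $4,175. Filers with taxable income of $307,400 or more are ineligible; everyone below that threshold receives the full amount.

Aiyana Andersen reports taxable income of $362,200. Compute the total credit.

Heating Assistance Credit: 5% of the $120,600 excess over $241,600 is $6,030 ≥ base, so the credit is $0.
Apprenticeship Credit: 32% of the $3,800 excess over $358,400 is $1,216; credit = $1,450 − $1,216 = $234.
Adoption Credit: $362,200 meets or exceeds the $307,400 cutoff, so the credit is $0.
Total: $0 + $234 + $0 = $234.

$234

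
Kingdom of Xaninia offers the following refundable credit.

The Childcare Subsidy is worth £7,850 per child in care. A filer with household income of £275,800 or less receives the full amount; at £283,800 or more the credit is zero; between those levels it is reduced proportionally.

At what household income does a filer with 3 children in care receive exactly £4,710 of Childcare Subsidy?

Full credit = 3 × £7,850 = £23,550.
£4,710 is 4,710/23,550 of the full £23,550, so 18,840/23,550 of the £8,000 range has been used: income = £275,800 + £8,000 × 18,840/23,550 = £282,200.

£282,200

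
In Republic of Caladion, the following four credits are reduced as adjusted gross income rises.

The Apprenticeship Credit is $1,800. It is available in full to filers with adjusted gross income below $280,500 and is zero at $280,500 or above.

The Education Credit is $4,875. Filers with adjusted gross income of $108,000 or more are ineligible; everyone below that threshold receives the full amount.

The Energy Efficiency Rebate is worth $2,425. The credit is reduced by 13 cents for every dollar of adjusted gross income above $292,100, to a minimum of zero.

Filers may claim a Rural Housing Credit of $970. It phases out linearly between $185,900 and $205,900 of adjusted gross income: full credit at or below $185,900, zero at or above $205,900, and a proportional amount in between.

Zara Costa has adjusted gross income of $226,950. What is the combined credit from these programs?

$4,225

Apprenticeship Credit: $226,950 is below the $280,500 cutoff, so the full $1,800 applies.
Education Credit: $226,950 meets or exceeds the $108,000 cutoff, so the credit is $0.
Energy Efficiency Rebate: $226,950 is at or below the $292,100 threshold, so the full $2,425 applies.
Rural Housing Credit: $226,950 is at or above $205,900, so the credit is $0.
Total: $1,800 + $0 + $2,425 + $0 = $4,225.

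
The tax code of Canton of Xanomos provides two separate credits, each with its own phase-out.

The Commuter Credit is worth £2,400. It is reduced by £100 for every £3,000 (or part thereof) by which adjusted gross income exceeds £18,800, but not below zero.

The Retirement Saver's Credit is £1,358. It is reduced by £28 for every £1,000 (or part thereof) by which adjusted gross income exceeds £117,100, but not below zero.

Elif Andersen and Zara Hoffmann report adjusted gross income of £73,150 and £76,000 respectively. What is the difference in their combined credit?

£100

Elif (£73,150): Commuter Credit: income exceeds £18,800 by £54,350, which is 19 full-or-partial £3,000 increments; reduction = 19 × £100 = £1,900, leaving £500. Retirement Saver's Credit: £73,150 is at or below the £117,100 threshold, so the full £1,358 applies. total £500 + £1,358 = £1,858
Zara (£76,000): Commuter Credit: income exceeds £18,800 by £57,200, which is 20 full-or-partial £3,000 increments; reduction = 20 × £100 = £2,000, leaving £400. Retirement Saver's Credit: £76,000 is at or below the £117,100 threshold, so the full £1,358 applies. total £400 + £1,358 = £1,758
Difference: |£1,858 − £1,758| = £100.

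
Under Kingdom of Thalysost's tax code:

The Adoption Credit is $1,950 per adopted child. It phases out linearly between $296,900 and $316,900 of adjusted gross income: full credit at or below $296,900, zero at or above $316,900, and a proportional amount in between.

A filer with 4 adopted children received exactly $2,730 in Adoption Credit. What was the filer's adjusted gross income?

$309,900

Full credit = 4 × $1,950 = $7,800.
$2,730 is 2,730/7,800 of the full $7,800, so 5,070/7,800 of the $20,000 range has been used: income = $296,900 + $20,000 × 5,070/7,800 = $309,900.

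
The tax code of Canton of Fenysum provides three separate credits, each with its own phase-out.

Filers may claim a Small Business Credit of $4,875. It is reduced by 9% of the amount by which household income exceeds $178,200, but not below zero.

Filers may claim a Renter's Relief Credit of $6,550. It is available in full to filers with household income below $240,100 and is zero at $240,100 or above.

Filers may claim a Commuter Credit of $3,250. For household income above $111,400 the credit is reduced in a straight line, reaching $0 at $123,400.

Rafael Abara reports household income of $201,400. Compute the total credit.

Small Business Credit: 9% of the $23,200 excess over $178,200 is $2,088; credit = $4,875 − $2,088 = $2,787.
Renter's Relief Credit: $201,400 is below the $240,100 cutoff, so the full $6,550 applies.
Commuter Credit: $201,400 is at or above $123,400, so the credit is $0.
Total: $2,787 + $6,550 + $0 = $9,337.

$9,337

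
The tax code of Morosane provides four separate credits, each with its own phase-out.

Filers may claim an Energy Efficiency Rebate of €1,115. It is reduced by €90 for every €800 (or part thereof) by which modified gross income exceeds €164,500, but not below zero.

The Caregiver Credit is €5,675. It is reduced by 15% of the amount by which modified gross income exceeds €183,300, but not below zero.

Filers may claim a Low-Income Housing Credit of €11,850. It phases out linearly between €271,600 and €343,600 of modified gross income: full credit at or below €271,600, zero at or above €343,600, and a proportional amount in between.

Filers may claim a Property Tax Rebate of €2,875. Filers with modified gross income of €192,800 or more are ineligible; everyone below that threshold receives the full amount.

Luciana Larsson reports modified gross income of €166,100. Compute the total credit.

€21,335

Energy Efficiency Rebate: income exceeds €164,500 by €1,600, which is 2 full-or-partial €800 increments; reduction = 2 × €90 = €180, leaving €935.
Caregiver Credit: €166,100 is at or below the €183,300 threshold, so the full €5,675 applies.
Low-Income Housing Credit: €166,100 is at or below the €271,600 threshold, so the full €11,850 applies.
Property Tax Rebate: €166,100 is below the €192,800 cutoff, so the full €2,875 applies.
Total: €935 + €5,675 + €11,850 + €2,875 = €21,335.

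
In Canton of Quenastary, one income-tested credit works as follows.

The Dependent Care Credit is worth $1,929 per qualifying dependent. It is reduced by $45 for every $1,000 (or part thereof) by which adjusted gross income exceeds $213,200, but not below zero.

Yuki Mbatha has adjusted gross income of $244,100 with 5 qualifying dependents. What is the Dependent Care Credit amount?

$8,250

Dependent Care Credit: base = 5 × $1,929 = $9,645. income exceeds $213,200 by $30,900, which is 31 full-or-partial $1,000 increments; reduction = 31 × $45 = $1,395, leaving $8,250.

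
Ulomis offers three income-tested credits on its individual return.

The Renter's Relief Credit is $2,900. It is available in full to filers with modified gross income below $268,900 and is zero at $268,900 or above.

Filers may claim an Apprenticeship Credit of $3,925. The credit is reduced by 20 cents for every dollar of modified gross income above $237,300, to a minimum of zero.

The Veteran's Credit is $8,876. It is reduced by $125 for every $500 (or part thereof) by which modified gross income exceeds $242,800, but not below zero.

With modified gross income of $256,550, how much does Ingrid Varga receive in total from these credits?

$8,351

Renter's Relief Credit: $256,550 is below the $268,900 cutoff, so the full $2,900 applies.
Apprenticeship Credit: 20% of the $19,250 excess over $237,300 is $3,850; credit = $3,925 − $3,850 = $75.
Veteran's Credit: income exceeds $242,800 by $13,750, which is 28 full-or-partial $500 increments; reduction = 28 × $125 = $3,500, leaving $5,376.
Total: $2,900 + $75 + $5,376 = $8,351.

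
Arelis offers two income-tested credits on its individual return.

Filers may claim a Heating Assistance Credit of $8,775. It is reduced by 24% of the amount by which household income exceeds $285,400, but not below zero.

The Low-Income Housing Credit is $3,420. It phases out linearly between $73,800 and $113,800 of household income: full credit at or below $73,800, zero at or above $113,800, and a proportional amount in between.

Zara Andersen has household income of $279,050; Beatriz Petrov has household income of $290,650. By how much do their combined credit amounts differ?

$1,260

Zara ($279,050): Heating Assistance Credit: $279,050 is at or below the $285,400 threshold, so the full $8,775 applies. Low-Income Housing Credit: $279,050 is at or above $113,800, so the credit is $0. total $8,775 + $0 = $8,775
Beatriz ($290,650): Heating Assistance Credit: 24% of the $5,250 excess over $285,400 is $1,260; credit = $8,775 − $1,260 = $7,515. Low-Income Housing Credit: $290,650 is at or above $113,800, so the credit is $0. total $7,515 + $0 = $7,515
Difference: |$8,775 − $7,515| = $1,260.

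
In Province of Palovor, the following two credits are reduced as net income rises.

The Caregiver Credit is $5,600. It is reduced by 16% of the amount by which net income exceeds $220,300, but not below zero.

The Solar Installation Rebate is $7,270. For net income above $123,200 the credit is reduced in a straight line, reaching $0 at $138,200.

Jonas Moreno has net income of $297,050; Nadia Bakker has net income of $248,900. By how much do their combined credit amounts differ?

$1,024

Jonas ($297,050): Caregiver Credit: 16% of the $76,750 excess over $220,300 is $12,280 ≥ base, so the credit is $0. Solar Installation Rebate: $297,050 is at or above $138,200, so the credit is $0. total $0 + $0 = $0
Nadia ($248,900): Caregiver Credit: 16% of the $28,600 excess over $220,300 is $4,576; credit = $5,600 − $4,576 = $1,024. Solar Installation Rebate: $248,900 is at or above $138,200, so the credit is $0. total $1,024 + $0 = $1,024
Difference: |$0 − $1,024| = $1,024.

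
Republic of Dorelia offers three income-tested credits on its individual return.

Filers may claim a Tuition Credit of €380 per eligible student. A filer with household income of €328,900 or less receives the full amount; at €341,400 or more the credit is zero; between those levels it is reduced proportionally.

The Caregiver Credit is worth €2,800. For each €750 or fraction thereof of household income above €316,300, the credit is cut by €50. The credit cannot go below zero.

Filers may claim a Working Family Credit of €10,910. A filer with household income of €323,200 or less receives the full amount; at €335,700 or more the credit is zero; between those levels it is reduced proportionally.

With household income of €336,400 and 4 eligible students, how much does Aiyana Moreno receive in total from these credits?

€2,058

Tuition Credit: base = 4 × €380 = €1,520. €336,400 is €7,500 into a €12,500 phase-out range, leaving 5,000/12,500 of the credit: €1,520 × 5,000/12,500 = €608.
Caregiver Credit: income exceeds €316,300 by €20,100, which is 27 full-or-partial €750 increments; reduction = 27 × €50 = €1,350, leaving €1,450.
Working Family Credit: €336,400 is at or above €335,700, so the credit is €0.
Total: €608 + €1,450 + €0 = €2,058.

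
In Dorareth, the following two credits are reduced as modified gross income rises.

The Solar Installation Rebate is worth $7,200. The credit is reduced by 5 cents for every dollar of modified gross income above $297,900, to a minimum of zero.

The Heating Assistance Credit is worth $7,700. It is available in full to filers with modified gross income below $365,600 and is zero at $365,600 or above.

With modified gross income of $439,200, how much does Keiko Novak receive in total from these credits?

Solar Installation Rebate: 5% of the $141,300 excess over $297,900 is $7,065; credit = $7,200 − $7,065 = $135.
Heating Assistance Credit: $439,200 meets or exceeds the $365,600 cutoff, so the credit is $0.
Total: $135 + $0 = $135.

$135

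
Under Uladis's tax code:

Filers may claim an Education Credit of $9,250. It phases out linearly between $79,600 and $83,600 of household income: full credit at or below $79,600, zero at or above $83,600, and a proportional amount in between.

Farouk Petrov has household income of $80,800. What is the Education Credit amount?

$6,475

Education Credit: $80,800 is $1,200 into a $4,000 phase-out range, leaving 2,800/4,000 of the credit: $9,250 × 2,800/4,000 = $6,475.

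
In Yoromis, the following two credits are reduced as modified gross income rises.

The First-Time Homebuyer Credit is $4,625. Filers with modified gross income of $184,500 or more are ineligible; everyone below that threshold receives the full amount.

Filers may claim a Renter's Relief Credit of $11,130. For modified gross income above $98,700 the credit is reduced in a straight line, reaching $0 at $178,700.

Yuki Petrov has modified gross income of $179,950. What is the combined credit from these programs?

First-Time Homebuyer Credit: $179,950 is below the $184,500 cutoff, so the full $4,625 applies.
Renter's Relief Credit: $179,950 is at or above $178,700, so the credit is $0.
Total: $4,625 + $0 = $4,625.

$4,625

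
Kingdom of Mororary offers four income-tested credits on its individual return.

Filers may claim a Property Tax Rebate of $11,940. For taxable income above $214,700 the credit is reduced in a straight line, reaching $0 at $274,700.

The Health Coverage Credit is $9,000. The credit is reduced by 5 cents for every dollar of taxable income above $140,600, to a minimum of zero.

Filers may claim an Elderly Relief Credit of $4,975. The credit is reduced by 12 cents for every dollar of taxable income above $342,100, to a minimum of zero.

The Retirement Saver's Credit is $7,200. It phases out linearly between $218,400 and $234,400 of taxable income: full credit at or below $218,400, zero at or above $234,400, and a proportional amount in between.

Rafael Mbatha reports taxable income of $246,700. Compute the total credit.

$14,242

Property Tax Rebate: $246,700 is $32,000 into a $60,000 phase-out range, leaving 28,000/60,000 of the credit: $11,940 × 28,000/60,000 = $5,572.
Health Coverage Credit: 5% of the $106,100 excess over $140,600 is $5,305; credit = $9,000 − $5,305 = $3,695.
Elderly Relief Credit: $246,700 is at or below the $342,100 threshold, so the full $4,975 applies.
Retirement Saver's Credit: $246,700 is at or above $234,400, so the credit is $0.
Total: $5,572 + $3,695 + $4,975 + $0 = $14,242.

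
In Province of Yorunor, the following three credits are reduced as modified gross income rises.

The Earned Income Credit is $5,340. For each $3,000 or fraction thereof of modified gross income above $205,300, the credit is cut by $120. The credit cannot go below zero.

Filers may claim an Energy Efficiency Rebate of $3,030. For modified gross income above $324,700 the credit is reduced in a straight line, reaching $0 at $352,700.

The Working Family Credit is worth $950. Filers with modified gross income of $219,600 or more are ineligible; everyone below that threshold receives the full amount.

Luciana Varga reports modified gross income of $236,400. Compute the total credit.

Earned Income Credit: income exceeds $205,300 by $31,100, which is 11 full-or-partial $3,000 increments; reduction = 11 × $120 = $1,320, leaving $4,020.
Energy Efficiency Rebate: $236,400 is at or below the $324,700 threshold, so the full $3,030 applies.
Working Family Credit: $236,400 meets or exceeds the $219,600 cutoff, so the credit is $0.
Total: $4,020 + $3,030 + $0 = $7,050.

$7,050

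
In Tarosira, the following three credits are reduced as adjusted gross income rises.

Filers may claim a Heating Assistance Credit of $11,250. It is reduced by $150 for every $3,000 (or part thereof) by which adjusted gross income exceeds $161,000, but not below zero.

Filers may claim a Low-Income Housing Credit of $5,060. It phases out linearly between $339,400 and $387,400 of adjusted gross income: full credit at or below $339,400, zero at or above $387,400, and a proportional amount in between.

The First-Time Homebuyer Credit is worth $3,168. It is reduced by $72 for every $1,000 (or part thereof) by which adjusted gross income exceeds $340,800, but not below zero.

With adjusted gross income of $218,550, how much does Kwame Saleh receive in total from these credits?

$16,478

Heating Assistance Credit: income exceeds $161,000 by $57,550, which is 20 full-or-partial $3,000 increments; reduction = 20 × $150 = $3,000, leaving $8,250.
Low-Income Housing Credit: $218,550 is at or below the $339,400 threshold, so the full $5,060 applies.
First-Time Homebuyer Credit: $218,550 is at or below the $340,800 threshold, so the full $3,168 applies.
Total: $8,250 + $5,060 + $3,168 = $16,478.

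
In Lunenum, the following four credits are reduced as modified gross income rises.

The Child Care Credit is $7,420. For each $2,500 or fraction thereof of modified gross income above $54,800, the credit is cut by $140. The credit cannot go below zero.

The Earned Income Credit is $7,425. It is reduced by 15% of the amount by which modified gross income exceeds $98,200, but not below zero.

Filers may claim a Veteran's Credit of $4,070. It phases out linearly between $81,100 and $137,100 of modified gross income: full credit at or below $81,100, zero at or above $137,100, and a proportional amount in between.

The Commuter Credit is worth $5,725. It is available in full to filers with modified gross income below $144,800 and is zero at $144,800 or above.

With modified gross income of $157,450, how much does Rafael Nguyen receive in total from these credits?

$1,540

Child Care Credit: income exceeds $54,800 by $102,650, which is 42 full-or-partial $2,500 increments; reduction = 42 × $140 = $5,880, leaving $1,540.
Earned Income Credit: 15% of the $59,250 excess over $98,200 is $8,887.50 ≥ base, so the credit is $0.
Veteran's Credit: $157,450 is at or above $137,100, so the credit is $0.
Commuter Credit: $157,450 meets or exceeds the $144,800 cutoff, so the credit is $0.
Total: $1,540 + $0 + $0 + $0 = $1,540.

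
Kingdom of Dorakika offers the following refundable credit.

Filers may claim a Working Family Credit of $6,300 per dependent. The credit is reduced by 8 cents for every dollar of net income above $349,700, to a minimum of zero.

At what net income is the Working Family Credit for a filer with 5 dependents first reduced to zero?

Full credit = 5 × $6,300 = $31,500.
The credit falls by 8% of each dollar above $349,700, so it reaches zero when the excess is $31,500 / 8% = $393,750: income = $349,700 + $393,750 = $743,450.

$743,450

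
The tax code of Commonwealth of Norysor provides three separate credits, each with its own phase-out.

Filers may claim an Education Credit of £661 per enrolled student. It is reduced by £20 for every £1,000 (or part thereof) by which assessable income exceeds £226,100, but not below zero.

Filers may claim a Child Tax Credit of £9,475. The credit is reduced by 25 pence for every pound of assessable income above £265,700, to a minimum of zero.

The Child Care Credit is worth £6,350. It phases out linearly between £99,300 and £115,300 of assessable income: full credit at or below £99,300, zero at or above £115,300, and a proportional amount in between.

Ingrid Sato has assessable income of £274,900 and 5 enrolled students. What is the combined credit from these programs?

Education Credit: base = 5 × £661 = £3,305. income exceeds £226,100 by £48,800, which is 49 full-or-partial £1,000 increments; reduction = 49 × £20 = £980, leaving £2,325.
Child Tax Credit: 25% of the £9,200 excess over £265,700 is £2,300; credit = £9,475 − £2,300 = £7,175.
Child Care Credit: £274,900 is at or above £115,300, so the credit is £0.
Total: £2,325 + £7,175 + £0 = £9,500.

£9,500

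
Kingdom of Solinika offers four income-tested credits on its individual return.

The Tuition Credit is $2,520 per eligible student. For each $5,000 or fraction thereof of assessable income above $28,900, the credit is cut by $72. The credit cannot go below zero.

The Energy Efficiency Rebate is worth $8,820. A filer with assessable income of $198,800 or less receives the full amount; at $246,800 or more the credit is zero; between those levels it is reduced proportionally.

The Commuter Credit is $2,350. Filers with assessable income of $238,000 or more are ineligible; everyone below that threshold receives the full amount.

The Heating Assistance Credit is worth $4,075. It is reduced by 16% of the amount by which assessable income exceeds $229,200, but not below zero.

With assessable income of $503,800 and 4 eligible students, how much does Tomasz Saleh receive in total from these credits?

$3,240

Tuition Credit: base = 4 × $2,520 = $10,080. income exceeds $28,900 by $474,900, which is 95 full-or-partial $5,000 increments; reduction = 95 × $72 = $6,840, leaving $3,240.
Energy Efficiency Rebate: $503,800 is at or above $246,800, so the credit is $0.
Commuter Credit: $503,800 meets or exceeds the $238,000 cutoff, so the credit is $0.
Heating Assistance Credit: 16% of the $274,600 excess over $229,200 is $43,936 ≥ base, so the credit is $0.
Total: $3,240 + $0 + $0 + $0 = $3,240.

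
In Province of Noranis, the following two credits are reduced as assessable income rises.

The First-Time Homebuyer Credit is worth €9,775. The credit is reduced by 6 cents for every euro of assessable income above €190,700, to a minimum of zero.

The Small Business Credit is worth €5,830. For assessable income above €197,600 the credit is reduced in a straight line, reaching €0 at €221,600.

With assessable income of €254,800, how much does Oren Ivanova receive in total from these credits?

€5,929

First-Time Homebuyer Credit: 6% of the €64,100 excess over €190,700 is €3,846; credit = €9,775 − €3,846 = €5,929.
Small Business Credit: €254,800 is at or above €221,600, so the credit is €0.
Total: €5,929 + €0 = €5,929.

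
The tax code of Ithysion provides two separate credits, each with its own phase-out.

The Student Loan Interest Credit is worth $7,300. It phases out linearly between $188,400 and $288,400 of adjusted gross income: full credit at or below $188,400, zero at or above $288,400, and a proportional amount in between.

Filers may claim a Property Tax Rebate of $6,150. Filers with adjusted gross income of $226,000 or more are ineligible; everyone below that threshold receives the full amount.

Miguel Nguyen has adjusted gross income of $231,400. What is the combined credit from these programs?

$4,161

Student Loan Interest Credit: $231,400 is $43,000 into a $100,000 phase-out range, leaving 57,000/100,000 of the credit: $7,300 × 57,000/100,000 = $4,161.
Property Tax Rebate: $231,400 meets or exceeds the $226,000 cutoff, so the credit is $0.
Total: $4,161 + $0 = $4,161.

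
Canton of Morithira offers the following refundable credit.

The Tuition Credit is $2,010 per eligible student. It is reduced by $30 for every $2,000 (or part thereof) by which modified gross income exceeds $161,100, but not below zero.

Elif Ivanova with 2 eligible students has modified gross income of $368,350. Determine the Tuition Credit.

Tuition Credit: base = 2 × $2,010 = $4,020. income exceeds $161,100 by $207,250, which is 104 full-or-partial $2,000 increments; reduction = 104 × $30 = $3,120, leaving $900.

$900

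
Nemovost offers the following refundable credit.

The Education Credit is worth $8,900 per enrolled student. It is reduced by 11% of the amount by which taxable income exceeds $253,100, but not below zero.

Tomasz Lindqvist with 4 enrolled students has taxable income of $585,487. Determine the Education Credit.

Education Credit: base = 4 × $8,900 = $35,600. 11% of the $332,387 excess over $253,100 is $36,562.57 ≥ base, so the credit is $0.

$0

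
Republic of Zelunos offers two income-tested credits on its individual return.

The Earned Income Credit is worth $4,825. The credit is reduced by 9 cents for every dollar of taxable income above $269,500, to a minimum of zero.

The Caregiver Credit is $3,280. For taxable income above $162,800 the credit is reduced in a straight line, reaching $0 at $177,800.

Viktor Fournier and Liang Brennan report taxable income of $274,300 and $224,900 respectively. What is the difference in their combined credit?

$432

Viktor ($274,300): Earned Income Credit: 9% of the $4,800 excess over $269,500 is $432; credit = $4,825 − $432 = $4,393. Caregiver Credit: $274,300 is at or above $177,800, so the credit is $0. total $4,393 + $0 = $4,393
Liang ($224,900): Earned Income Credit: $224,900 is at or below the $269,500 threshold, so the full $4,825 applies. Caregiver Credit: $224,900 is at or above $177,800, so the credit is $0. total $4,825 + $0 = $4,825
Difference: |$4,393 − $4,825| = $432.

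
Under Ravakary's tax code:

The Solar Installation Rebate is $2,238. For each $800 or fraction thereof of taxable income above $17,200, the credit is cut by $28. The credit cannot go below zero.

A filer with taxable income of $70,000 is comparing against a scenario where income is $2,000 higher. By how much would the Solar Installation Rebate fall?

At $70,000 — income exceeds $17,200 by $52,800, which is 66 full-or-partial $800 increments; reduction = 66 × $28 = $1,848, leaving $390.
At $72,000 — income exceeds $17,200 by $54,800, which is 69 full-or-partial $800 increments; reduction = 69 × $28 = $1,932, leaving $306.
Lost: $390 − $306 = $84.

$84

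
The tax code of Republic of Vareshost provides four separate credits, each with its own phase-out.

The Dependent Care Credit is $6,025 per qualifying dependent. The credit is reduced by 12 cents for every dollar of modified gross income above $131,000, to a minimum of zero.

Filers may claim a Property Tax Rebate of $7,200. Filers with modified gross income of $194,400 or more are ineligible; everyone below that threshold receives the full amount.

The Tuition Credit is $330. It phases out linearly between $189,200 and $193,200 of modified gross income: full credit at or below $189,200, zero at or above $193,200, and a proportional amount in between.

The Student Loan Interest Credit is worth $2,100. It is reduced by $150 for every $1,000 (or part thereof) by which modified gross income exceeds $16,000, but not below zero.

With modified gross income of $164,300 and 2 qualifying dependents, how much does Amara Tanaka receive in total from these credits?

$15,584

Dependent Care Credit: base = 2 × $6,025 = $12,050. 12% of the $33,300 excess over $131,000 is $3,996; credit = $12,050 − $3,996 = $8,054.
Property Tax Rebate: $164,300 is below the $194,400 cutoff, so the full $7,200 applies.
Tuition Credit: $164,300 is at or below the $189,200 threshold, so the full $330 applies.
Student Loan Interest Credit: income exceeds $16,000 by $148,300 → 149 increments × $150 = $22,350 ≥ base, so the credit is $0.
Total: $8,054 + $7,200 + $330 + $0 = $15,584.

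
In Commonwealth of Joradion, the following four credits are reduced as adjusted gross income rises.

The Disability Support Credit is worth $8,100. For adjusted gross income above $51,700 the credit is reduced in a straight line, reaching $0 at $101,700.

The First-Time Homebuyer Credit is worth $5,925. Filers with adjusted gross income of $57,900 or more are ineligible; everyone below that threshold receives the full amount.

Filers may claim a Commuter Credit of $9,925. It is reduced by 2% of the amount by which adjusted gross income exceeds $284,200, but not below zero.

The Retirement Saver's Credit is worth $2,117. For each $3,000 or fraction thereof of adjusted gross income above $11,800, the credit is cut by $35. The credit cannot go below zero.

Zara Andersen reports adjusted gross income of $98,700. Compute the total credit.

Disability Support Credit: $98,700 is $47,000 into a $50,000 phase-out range, leaving 3,000/50,000 of the credit: $8,100 × 3,000/50,000 = $486.
First-Time Homebuyer Credit: $98,700 meets or exceeds the $57,900 cutoff, so the credit is $0.
Commuter Credit: $98,700 is at or below the $284,200 threshold, so the full $9,925 applies.
Retirement Saver's Credit: income exceeds $11,800 by $86,900, which is 29 full-or-partial $3,000 increments; reduction = 29 × $35 = $1,015, leaving $1,102.
Total: $486 + $0 + $9,925 + $1,102 = $11,513.

$11,513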